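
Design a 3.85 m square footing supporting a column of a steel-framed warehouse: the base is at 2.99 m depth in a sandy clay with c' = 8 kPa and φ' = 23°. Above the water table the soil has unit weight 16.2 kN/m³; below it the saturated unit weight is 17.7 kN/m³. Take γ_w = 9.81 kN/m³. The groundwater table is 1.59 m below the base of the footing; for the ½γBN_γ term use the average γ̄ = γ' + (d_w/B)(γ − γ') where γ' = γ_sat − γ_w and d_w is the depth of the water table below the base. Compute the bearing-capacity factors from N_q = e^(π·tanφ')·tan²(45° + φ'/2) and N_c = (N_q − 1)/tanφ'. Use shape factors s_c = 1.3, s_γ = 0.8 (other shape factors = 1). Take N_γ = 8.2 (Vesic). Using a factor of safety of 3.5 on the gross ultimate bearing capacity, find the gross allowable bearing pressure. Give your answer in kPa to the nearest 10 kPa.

N_q = e^(π·tan23°)·tan²(56.5°) = 8.66; N_c = (N_q − 1)/tanφ' = 18.05.
q = γ·D_f = 16.2 × 2.99 = 48.438 kPa.
γ' = 7.89 kN/m³; averaging over the depth B below the base, γ̄ = γ' + (d_w/B)(γ − γ') = 11.322 kN/m³.
c·N_c·s_c = 8 × 18.049 × 1.3 = 187.71 kPa
q·N_q = 48.438 × 8.6612 = 419.53 kPa
0.5·γ·B·N_γ·s_γ = 0.5 × 11.322 × 3.85 × 8.2 × 0.8 = 142.97 kPa
q_ult = 187.71 + 419.53 + 142.97 = 750.21 kPa.
q_all = 750.21 / 3.5 = 214.35 kPa.

q_all ≈ 210 kPa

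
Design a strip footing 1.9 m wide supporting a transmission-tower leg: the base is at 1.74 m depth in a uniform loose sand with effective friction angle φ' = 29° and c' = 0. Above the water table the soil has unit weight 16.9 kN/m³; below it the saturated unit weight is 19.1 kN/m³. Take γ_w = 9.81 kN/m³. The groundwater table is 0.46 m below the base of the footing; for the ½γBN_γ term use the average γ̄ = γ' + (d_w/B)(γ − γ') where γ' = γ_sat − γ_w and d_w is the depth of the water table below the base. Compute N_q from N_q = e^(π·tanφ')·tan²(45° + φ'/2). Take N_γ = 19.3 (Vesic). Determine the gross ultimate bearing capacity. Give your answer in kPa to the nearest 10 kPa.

q_ult ≈ 690 kPa

tan29° = 0.5543, so N_q = e^(π×0.5543)·tan²(59.5°) = 5.705 × 2.882 = 16.44.
q = γ·D_f = 16.9 × 1.74 = 29.406 kPa.
γ' = 9.29 kN/m³; averaging over the depth B below the base, γ̄ = γ' + (d_w/B)(γ − γ') = 11.132 kN/m³.
q·N_q = 29.406 × 16.443 = 483.53 kPa
0.5·γ·B·N_γ = 0.5 × 11.132 × 1.9 × 19.3 = 204.11 kPa
q_ult = 483.53 + 204.11 = 687.64 kPa.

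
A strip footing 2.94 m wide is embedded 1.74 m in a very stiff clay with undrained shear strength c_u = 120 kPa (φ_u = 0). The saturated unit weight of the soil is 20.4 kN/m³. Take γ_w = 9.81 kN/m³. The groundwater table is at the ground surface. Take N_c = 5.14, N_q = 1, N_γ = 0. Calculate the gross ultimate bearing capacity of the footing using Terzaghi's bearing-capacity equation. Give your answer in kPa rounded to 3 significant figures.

q_ult ≈ 635 kPa

Water table at ground surface, so effective unit weight γ' = 20.4 − 9.81 = 10.59 kN/m³ is used throughout; overburden q = 10.59 × 1.74 = 18.427 kPa.
Cohesion term c·N_c = 120 × 5.14 = 616.8 kPa; surcharge term q·N_q = 18.427 × 1 = 18.427 kPa.
q_ult = 616.8 + 18.427 = 635.23 kPa.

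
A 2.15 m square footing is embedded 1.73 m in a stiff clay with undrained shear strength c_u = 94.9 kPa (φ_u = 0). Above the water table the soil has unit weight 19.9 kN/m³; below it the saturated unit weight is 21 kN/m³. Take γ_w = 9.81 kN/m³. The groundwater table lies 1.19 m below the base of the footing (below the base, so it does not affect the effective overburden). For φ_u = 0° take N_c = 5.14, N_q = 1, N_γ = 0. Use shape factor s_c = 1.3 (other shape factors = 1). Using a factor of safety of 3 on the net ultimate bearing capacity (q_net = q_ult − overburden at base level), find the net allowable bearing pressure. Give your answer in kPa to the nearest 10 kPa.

q_all(net) ≈ 210 kPa

Overburden at base level: q = 19.9 × 1.73 = 34.427 kPa.
Cohesion term c·N_c·s_c = 94.9 × 5.14 × 1.3 = 634.12 kPa; surcharge term q·N_q = 34.427 × 1 = 34.427 kPa.
q_ult = 634.12 + 34.427 = 668.55 kPa.
q_net = 668.55 − 34.427 = 634.12 kPa.
q_all(net) = 634.12 / 3 = 211.37 kPa.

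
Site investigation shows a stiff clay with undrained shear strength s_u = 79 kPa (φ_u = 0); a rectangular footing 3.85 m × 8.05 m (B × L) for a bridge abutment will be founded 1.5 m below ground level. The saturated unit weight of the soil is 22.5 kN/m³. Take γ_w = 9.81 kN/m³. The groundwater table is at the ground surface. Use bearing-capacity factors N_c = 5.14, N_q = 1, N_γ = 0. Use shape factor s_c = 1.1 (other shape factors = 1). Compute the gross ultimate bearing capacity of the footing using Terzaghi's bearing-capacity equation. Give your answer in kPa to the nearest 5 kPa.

γ' = 22.5 − 9.81 = 12.69 kN/m³ (submerged throughout). q = 12.69 × 1.5 = 19.035 kPa.
c·N_c·s_c = 79 × 5.14 × 1.1 = 446.67 kPa
q·N_q = 19.035 × 1 = 19.035 kPa
q_ult = 446.67 + 19.035 = 465.7 kPa.

q_ult ≈ 465 kPa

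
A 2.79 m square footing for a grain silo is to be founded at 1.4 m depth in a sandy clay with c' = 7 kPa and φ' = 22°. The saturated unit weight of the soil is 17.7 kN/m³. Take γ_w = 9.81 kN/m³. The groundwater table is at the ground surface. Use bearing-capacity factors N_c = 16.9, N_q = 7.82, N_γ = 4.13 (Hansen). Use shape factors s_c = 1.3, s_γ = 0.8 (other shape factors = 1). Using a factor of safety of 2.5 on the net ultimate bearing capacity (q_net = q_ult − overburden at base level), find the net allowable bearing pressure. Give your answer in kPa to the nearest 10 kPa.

With the water table at the surface the whole profile is submerged: γ' = 17.7 − 9.81 = 7.89 kN/m³, so q = γ'·D_f = 11.046 kPa; the same γ' applies in the ½γBN_γ term.
q_ult = c·N_c·s_c + q·N_q + 0.5·γ·B·N_γ·s_γ
     = 7 × 16.9 × 1.3 + 11.046 × 7.82 + 0.5 × 7.89 × 2.79 × 4.13 × 0.8
     = 153.79 + 86.38 + 36.366 = 276.54 kPa.
q_net = 276.54 − 11.046 = 265.49 kPa.
q_all(net) = 265.49 / 2.5 = 106.2 kPa.

q_all(net) ≈ 110 kPa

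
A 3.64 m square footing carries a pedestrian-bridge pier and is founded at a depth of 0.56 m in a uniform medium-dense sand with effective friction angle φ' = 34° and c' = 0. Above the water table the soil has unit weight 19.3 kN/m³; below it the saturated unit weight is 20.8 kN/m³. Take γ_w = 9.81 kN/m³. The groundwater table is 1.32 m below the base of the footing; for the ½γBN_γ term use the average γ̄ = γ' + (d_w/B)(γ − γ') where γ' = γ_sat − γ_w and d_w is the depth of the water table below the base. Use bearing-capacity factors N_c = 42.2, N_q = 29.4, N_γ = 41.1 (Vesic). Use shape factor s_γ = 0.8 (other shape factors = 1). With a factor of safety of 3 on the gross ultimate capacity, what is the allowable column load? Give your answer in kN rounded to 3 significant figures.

P_all ≈ 5100 kN

Effective surcharge at the founding depth q = γ·D_f = 19.3 × 0.56 = 10.808 kPa.
With d_w = 1.32 m < B, γ̄ = 10.99 + (1.32/3.64) × (19.3 − 10.99) = 14.004 kN/m³.
q_ult = q·N_q + 0.5·γ·B·N_γ·s_γ
     = 10.808 × 29.4 + 0.5 × 14.004 × 3.64 × 41.1 × 0.8
     = 317.76 + 837.99 = 1155.7 kPa.
Gross allowable pressure q_all = 1155.7 / 3 = 385.25 kPa.
Footing area = 13.2496 m², so allowable column load = 385.25 × 13.2496 = 5104.4 kN.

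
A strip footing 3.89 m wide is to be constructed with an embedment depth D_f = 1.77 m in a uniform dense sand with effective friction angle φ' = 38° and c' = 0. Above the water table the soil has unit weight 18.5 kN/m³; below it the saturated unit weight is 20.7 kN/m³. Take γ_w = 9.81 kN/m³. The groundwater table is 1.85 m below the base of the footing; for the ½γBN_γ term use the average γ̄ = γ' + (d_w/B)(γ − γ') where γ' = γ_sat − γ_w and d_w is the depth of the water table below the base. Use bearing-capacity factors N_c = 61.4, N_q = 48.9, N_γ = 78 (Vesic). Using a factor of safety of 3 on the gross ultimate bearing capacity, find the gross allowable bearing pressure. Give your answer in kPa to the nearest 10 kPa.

q_all ≈ 1270 kPa

q = γ·D_f = 18.5 × 1.77 = 32.745 kPa.
γ' = 10.89 kN/m³; averaging over the depth B below the base, γ̄ = γ' + (d_w/B)(γ − γ') = 14.509 kN/m³.
q·N_q = 32.745 × 48.9 = 1601.2 kPa
0.5·γ·B·N_γ = 0.5 × 14.509 × 3.89 × 78 = 2201.2 kPa
q_ult = 1601.2 + 2201.2 = 3802.4 kPa.
q_all = 3802.4 / 3 = 1267.5 kPa.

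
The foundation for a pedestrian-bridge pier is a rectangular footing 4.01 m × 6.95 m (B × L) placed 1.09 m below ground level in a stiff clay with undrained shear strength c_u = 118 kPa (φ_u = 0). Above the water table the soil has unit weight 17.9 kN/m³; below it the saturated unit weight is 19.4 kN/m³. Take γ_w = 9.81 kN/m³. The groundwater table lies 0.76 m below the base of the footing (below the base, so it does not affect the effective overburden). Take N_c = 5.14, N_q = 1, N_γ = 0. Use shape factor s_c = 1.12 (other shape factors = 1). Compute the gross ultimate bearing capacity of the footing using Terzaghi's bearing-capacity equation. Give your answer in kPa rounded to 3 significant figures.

q = γ·D_f = 17.9 × 1.09 = 19.511 kPa.
c·N_c·s_c = 118 × 5.14 × 1.12 = 679.3 kPa
q·N_q = 19.511 × 1 = 19.511 kPa
q_ult = 679.3 + 19.511 = 698.81 kPa.

q_ult ≈ 699 kPa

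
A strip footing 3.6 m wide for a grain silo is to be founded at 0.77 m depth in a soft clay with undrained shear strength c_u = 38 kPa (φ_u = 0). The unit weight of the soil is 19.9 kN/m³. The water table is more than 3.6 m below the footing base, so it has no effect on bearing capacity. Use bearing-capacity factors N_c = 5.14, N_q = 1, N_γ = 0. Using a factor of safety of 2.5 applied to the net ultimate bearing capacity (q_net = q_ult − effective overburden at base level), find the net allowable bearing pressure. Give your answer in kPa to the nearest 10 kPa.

q_all(net) ≈ 80 kPa

Overburden at base level: q = 19.9 × 0.77 = 15.323 kPa.
Cohesion term c·N_c = 38 × 5.14 = 195.32 kPa; surcharge term q·N_q = 15.323 × 1 = 15.323 kPa.
q_ult = 195.32 + 15.323 = 210.64 kPa.
Net ultimate: q_net = 210.64 − 15.323 = 195.32 kPa.
q_all(net) = 195.32 / 2.5 = 78.128 kPa.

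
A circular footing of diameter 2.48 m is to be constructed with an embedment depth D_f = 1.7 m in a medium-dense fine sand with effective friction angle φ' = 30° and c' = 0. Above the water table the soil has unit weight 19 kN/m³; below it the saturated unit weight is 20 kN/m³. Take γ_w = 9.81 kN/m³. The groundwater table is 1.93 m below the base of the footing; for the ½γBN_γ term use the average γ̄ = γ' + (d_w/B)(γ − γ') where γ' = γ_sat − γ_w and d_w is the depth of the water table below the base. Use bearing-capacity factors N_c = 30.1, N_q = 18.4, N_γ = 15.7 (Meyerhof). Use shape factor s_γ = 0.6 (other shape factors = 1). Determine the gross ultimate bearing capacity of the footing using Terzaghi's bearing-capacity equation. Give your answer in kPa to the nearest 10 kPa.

q = γ·D_f = 19 × 1.7 = 32.3 kPa.
γ' = 10.19 kN/m³; averaging over the depth B below the base, γ̄ = γ' + (d_w/B)(γ − γ') = 17.046 kN/m³.
q·N_q = 32.3 × 18.4 = 594.32 kPa
0.5·γ·B·N_γ·s_γ = 0.5 × 17.046 × 2.48 × 15.7 × 0.6 = 199.11 kPa
q_ult = 594.32 + 199.11 = 793.43 kPa.

q_ult ≈ 790 kPa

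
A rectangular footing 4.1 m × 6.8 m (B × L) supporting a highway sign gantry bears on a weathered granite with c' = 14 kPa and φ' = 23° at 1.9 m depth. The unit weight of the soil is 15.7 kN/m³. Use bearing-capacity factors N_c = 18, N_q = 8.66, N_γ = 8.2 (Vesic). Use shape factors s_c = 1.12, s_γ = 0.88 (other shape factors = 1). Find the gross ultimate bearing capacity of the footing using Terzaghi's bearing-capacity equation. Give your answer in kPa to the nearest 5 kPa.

q_ult ≈ 775 kPa

q = γ·D_f = 15.7 × 1.9 = 29.83 kPa.
c·N_c·s_c = 14 × 18 × 1.12 = 282.24 kPa
q·N_q = 29.83 × 8.66 = 258.33 kPa
0.5·γ·B·N_γ·s_γ = 0.5 × 15.7 × 4.1 × 8.2 × 0.88 = 232.25 kPa
q_ult = 282.24 + 258.33 + 232.25 = 772.81 kPa.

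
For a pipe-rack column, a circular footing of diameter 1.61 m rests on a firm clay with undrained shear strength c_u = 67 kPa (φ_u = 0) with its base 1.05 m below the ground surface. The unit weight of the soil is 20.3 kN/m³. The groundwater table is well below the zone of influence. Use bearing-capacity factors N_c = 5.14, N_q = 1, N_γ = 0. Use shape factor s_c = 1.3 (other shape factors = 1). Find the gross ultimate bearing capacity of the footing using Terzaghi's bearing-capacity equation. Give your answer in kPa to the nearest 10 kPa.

q_ult ≈ 470 kPa

q = γ·D_f = 20.3 × 1.05 = 21.315 kPa.
c·N_c·s_c = 67 × 5.14 × 1.3 = 447.69 kPa
q·N_q = 21.315 × 1 = 21.315 kPa
q_ult = 447.69 + 21.315 = 469.01 kPa.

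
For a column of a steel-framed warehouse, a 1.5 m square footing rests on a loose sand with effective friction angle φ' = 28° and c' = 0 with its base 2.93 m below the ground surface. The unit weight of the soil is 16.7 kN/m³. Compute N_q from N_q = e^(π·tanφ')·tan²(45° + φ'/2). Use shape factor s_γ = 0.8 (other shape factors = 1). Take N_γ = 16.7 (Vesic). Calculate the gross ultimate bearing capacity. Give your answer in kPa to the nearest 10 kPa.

tan28° = 0.5317, so N_q = e^(π×0.5317)·tan²(59°) = 5.314 × 2.77 = 14.72.
Overburden at base level: q = 16.7 × 2.93 = 48.931 kPa.
Surcharge term q·N_q = 48.931 × 14.72 = 720.26 kPa; self-weight term 0.5·γ·B·N_γ·s_γ = 0.5 × 16.7 × 1.5 × 16.7 × 0.8 = 167.33 kPa.
q_ult = 720.26 + 167.33 = 887.59 kPa.

q_ult ≈ 890 kPa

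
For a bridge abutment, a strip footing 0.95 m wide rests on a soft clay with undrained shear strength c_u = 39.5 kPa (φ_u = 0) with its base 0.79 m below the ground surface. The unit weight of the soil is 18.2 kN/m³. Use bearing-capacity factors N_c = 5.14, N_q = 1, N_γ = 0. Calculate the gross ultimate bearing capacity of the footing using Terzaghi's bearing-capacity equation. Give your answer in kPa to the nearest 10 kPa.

q_ult ≈ 220 kPa

q = γ·D_f = 18.2 × 0.79 = 14.378 kPa.
c·N_c = 39.5 × 5.14 = 203.03 kPa
q·N_q = 14.378 × 1 = 14.378 kPa
q_ult = 203.03 + 14.378 = 217.41 kPa.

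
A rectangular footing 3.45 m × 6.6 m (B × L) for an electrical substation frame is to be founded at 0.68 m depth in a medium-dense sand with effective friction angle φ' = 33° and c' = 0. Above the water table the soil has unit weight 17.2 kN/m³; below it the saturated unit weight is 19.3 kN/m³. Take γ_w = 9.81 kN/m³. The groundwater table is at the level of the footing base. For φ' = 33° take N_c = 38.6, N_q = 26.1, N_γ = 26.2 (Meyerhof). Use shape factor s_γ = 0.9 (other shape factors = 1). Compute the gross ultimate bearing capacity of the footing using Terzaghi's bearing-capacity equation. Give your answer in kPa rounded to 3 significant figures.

q_ult ≈ 691 kPa

Overburden at base level: q = 17.2 × 0.68 = 11.696 kPa.
Below the base the soil is submerged, so the ½γBN_γ term uses γ' = 19.3 − 9.81 = 9.49 kN/m³.
Surcharge term q·N_q = 11.696 × 26.1 = 305.27 kPa; self-weight term 0.5·γ·B·N_γ·s_γ = 0.5 × 9.49 × 3.45 × 26.2 × 0.9 = 386.01 kPa.
q_ult = 305.27 + 386.01 = 691.28 kPa.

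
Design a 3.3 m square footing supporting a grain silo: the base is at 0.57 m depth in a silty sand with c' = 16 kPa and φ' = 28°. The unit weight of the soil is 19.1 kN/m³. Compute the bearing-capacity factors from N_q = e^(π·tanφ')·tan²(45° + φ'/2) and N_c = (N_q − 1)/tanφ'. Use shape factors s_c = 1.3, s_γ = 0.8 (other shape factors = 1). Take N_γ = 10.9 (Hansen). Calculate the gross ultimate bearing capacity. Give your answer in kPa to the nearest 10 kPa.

tan28° = 0.5317, so N_q = e^(π×0.5317)·tan²(59°) = 5.314 × 2.77 = 14.72.
N_c = (14.72 − 1)/tan28° = 25.8.
Effective surcharge at the founding depth q = γ·D_f = 19.1 × 0.57 = 10.887 kPa.
q_ult = c·N_c·s_c + q·N_q + 0.5·γ·B·N_γ·s_γ
     = 16 × 25.803 × 1.3 + 10.887 × 14.72 + 0.5 × 19.1 × 3.3 × 10.9 × 0.8
     = 536.71 + 160.26 + 274.81 = 971.78 kPa.

q_ult ≈ 970 kPa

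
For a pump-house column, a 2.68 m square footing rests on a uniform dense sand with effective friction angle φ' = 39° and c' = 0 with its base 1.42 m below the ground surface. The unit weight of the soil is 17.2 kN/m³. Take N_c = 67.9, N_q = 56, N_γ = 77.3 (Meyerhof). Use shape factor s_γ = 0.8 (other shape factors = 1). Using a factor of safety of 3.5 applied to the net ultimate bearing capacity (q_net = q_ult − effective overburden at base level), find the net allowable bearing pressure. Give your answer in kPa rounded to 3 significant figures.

Effective surcharge at the founding depth q = γ·D_f = 17.2 × 1.42 = 24.424 kPa.
q_ult = q·N_q + 0.5·γ·B·N_γ·s_γ
     = 24.424 × 56 + 0.5 × 17.2 × 2.68 × 77.3 × 0.8
     = 1367.7 + 1425.3 = 2793 kPa.
Net ultimate: q_net = 2793 − 24.424 = 2768.6 kPa.
q_all(net) = 2768.6 / 3.5 = 791.03 kPa.

q_all(net) ≈ 791 kPa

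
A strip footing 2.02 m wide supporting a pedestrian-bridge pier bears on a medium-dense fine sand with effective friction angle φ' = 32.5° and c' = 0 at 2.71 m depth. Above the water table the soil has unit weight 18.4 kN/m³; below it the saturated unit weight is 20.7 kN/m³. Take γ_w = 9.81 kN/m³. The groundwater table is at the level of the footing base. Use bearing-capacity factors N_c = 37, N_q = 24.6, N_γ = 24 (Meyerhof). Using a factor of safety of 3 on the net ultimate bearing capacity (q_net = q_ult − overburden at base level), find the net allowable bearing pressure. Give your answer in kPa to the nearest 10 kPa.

Effective surcharge at the founding depth q = γ·D_f = 18.4 × 2.71 = 49.864 kPa.
The water table coincides with the base, so in the self-weight term γ → γ' = 10.89 kN/m³.
q_ult = q·N_q + 0.5·γ·B·N_γ
     = 49.864 × 24.6 + 0.5 × 10.89 × 2.02 × 24
     = 1226.7 + 263.97 = 1490.6 kPa.
q_net = 1490.6 − 49.864 = 1440.8 kPa.
q_all(net) = 1440.8 / 3 = 480.25 kPa.

q_all(net) ≈ 480 kPa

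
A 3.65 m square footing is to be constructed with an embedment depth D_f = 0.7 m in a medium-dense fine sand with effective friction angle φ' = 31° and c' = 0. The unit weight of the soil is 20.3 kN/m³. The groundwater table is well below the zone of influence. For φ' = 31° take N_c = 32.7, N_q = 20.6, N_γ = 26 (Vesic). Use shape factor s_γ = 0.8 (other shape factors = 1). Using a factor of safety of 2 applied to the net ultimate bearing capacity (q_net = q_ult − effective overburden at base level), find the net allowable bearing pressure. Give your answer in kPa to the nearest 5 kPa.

Effective surcharge at the founding depth q = γ·D_f = 20.3 × 0.7 = 14.21 kPa.
q_ult = q·N_q + 0.5·γ·B·N_γ·s_γ
     = 14.21 × 20.6 + 0.5 × 20.3 × 3.65 × 26 × 0.8
     = 292.73 + 770.59 = 1063.3 kPa.
Net ultimate: q_net = 1063.3 − 14.21 = 1049.1 kPa.
q_all(net) = 1049.1 / 2 = 524.55 kPa.

q_all(net) ≈ 525 kPa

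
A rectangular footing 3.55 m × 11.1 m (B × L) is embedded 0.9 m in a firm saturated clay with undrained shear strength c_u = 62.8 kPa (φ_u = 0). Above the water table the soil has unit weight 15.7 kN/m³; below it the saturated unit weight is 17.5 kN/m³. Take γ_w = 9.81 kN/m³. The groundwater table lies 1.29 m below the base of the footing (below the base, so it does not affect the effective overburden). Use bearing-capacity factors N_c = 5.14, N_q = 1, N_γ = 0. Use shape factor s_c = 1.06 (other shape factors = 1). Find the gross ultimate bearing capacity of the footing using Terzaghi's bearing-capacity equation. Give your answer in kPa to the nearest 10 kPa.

Overburden at base level: q = 15.7 × 0.9 = 14.13 kPa.
Cohesion term c·N_c·s_c = 62.8 × 5.14 × 1.06 = 342.16 kPa; surcharge term q·N_q = 14.13 × 1 = 14.13 kPa.
q_ult = 342.16 + 14.13 = 356.29 kPa.

q_ult ≈ 360 kPa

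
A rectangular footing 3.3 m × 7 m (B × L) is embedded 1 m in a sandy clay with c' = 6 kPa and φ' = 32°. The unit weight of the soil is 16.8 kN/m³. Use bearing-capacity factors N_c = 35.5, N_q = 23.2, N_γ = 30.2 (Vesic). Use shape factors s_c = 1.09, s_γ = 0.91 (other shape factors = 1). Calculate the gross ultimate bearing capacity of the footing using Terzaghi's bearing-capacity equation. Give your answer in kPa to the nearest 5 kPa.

q_ult ≈ 1385 kPa

Effective surcharge at the founding depth q = γ·D_f = 16.8 × 1 = 16.8 kPa.
q_ult = c·N_c·s_c + q·N_q + 0.5·γ·B·N_γ·s_γ
     = 6 × 35.5 × 1.09 + 16.8 × 23.2 + 0.5 × 16.8 × 3.3 × 30.2 × 0.91
     = 232.17 + 389.76 + 761.8 = 1383.7 kPa.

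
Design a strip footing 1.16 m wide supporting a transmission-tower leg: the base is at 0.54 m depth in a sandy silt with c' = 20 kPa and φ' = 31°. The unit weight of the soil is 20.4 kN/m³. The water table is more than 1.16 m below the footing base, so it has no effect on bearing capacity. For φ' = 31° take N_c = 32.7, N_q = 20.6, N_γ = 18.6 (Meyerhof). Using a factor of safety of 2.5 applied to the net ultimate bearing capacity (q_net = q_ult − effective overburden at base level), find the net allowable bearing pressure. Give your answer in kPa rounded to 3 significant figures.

q_all(net) ≈ 436 kPa

Overburden at base level: q = 20.4 × 0.54 = 11.016 kPa.
Cohesion term c·N_c = 20 × 32.7 = 654 kPa; surcharge term q·N_q = 11.016 × 20.6 = 226.93 kPa; self-weight term 0.5·γ·B·N_γ = 0.5 × 20.4 × 1.16 × 18.6 = 220.08 kPa.
q_ult = 654 + 226.93 + 220.08 = 1101 kPa.
Net ultimate: q_net = 1101 − 11.016 = 1090 kPa.
q_all(net) = 1090 / 2.5 = 436 kPa.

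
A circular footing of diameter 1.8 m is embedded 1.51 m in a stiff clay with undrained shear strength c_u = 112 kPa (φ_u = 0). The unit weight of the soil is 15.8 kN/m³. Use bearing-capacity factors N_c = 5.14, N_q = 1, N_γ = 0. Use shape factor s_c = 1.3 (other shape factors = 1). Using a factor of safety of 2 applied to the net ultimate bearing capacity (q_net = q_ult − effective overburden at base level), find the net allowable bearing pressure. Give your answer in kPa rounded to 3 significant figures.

q_all(net) ≈ 374 kPa

Overburden at base level: q = 15.8 × 1.51 = 23.858 kPa.
Cohesion term c·N_c·s_c = 112 × 5.14 × 1.3 = 748.38 kPa; surcharge term q·N_q = 23.858 × 1 = 23.858 kPa.
q_ult = 748.38 + 23.858 = 772.24 kPa.
Net ultimate: q_net = 772.24 − 23.858 = 748.38 kPa.
q_all(net) = 748.38 / 2 = 374.19 kPa.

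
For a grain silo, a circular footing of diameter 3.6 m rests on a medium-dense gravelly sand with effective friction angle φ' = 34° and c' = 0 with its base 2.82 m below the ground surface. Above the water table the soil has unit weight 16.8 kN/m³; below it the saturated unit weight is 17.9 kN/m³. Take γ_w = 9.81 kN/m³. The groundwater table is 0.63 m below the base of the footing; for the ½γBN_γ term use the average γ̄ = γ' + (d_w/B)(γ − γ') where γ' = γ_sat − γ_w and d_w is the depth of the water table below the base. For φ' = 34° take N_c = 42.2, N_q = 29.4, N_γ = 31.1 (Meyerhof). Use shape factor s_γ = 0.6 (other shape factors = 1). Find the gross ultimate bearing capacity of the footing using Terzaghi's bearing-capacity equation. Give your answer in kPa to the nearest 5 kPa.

q_ult ≈ 1715 kPa

q = γ·D_f = 16.8 × 2.82 = 47.376 kPa.
γ' = 8.09 kN/m³; averaging over the depth B below the base, γ̄ = γ' + (d_w/B)(γ − γ') = 9.6142 kN/m³.
q·N_q = 47.376 × 29.4 = 1392.9 kPa
0.5·γ·B·N_γ·s_γ = 0.5 × 9.6142 × 3.6 × 31.1 × 0.6 = 322.92 kPa
q_ult = 1392.9 + 322.92 = 1715.8 kPa.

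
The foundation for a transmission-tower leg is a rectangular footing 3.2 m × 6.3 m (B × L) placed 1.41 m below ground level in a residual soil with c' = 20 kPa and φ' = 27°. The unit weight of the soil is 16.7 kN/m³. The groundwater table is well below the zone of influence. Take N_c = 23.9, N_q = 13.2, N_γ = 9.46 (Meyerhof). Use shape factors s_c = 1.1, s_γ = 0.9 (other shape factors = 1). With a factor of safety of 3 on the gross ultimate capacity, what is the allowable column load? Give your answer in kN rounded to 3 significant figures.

P_all ≈ 7150 kN

Overburden at base level: q = 16.7 × 1.41 = 23.547 kPa.
Cohesion term c·N_c·s_c = 20 × 23.9 × 1.1 = 525.8 kPa; surcharge term q·N_q = 23.547 × 13.2 = 310.82 kPa; self-weight term 0.5·γ·B·N_γ·s_γ = 0.5 × 16.7 × 3.2 × 9.46 × 0.9 = 227.49 kPa.
q_ult = 525.8 + 310.82 + 227.49 = 1064.1 kPa.
Gross allowable pressure q_all = 1064.1 / 3 = 354.7 kPa.
Footing area = 20.16 m², so allowable column load = 354.7 × 20.16 = 7150.8 kN.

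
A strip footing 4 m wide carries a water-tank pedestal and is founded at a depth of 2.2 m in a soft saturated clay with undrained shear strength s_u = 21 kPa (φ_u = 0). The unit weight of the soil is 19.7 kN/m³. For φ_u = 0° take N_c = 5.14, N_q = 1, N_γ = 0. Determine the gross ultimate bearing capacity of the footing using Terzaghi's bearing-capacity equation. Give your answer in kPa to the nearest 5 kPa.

q_ult ≈ 150 kPa

q = γ·D_f = 19.7 × 2.2 = 43.34 kPa.
c·N_c = 21 × 5.14 = 107.94 kPa
q·N_q = 43.34 × 1 = 43.34 kPa
q_ult = 107.94 + 43.34 = 151.28 kPa.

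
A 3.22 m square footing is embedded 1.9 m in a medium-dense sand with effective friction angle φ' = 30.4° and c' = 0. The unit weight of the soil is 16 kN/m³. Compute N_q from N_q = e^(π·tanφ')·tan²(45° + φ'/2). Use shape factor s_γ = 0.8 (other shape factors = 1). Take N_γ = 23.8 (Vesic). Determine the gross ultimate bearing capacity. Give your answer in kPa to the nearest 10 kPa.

q_ult ≈ 1080 kPa

tan30.4° = 0.5867, so N_q = e^(π×0.5867)·tan²(60.2°) = 6.316 × 3.049 = 19.26.
q = γ·D_f = 16 × 1.9 = 30.4 kPa.
q·N_q = 30.4 × 19.258 = 585.44 kPa
0.5·γ·B·N_γ·s_γ = 0.5 × 16 × 3.22 × 23.8 × 0.8 = 490.47 kPa
q_ult = 585.44 + 490.47 = 1075.9 kPa.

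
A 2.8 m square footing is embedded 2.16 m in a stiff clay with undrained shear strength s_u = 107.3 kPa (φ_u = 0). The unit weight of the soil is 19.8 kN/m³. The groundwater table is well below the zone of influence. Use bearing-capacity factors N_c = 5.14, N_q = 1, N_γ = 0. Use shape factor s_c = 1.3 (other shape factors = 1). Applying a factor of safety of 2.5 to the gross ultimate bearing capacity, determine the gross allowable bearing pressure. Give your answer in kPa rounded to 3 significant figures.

q_all ≈ 304 kPa

q = γ·D_f = 19.8 × 2.16 = 42.768 kPa.
c·N_c·s_c = 107.3 × 5.14 × 1.3 = 716.98 kPa
q·N_q = 42.768 × 1 = 42.768 kPa
q_ult = 716.98 + 42.768 = 759.75 kPa.
q_all = q_ult / FS = 759.75 / 2.5 = 303.9 kPa.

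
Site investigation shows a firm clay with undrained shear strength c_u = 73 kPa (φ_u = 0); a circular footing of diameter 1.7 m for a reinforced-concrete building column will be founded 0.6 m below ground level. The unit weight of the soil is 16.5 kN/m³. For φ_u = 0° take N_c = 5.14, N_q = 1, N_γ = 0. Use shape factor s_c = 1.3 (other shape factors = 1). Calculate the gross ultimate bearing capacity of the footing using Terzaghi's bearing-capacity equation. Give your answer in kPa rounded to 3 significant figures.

Effective surcharge at the founding depth q = γ·D_f = 16.5 × 0.6 = 9.9 kPa.
q_ult = c·N_c·s_c + q·N_q
     = 73 × 5.14 × 1.3 + 9.9 × 1
     = 487.79 + 9.9 = 497.69 kPa.

q_ult ≈ 498 kPa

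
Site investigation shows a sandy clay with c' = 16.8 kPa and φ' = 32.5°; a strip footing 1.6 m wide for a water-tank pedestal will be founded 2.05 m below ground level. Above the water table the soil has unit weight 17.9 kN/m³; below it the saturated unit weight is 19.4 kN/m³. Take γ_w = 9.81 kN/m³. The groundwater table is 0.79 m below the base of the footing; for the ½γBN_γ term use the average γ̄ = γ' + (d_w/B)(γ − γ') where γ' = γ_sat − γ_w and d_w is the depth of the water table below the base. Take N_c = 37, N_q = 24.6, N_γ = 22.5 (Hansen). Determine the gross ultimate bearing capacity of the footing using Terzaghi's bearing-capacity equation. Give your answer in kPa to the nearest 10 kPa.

q = γ·D_f = 17.9 × 2.05 = 36.695 kPa.
γ' = 9.59 kN/m³; averaging over the depth B below the base, γ̄ = γ' + (d_w/B)(γ − γ') = 13.693 kN/m³.
c·N_c = 16.8 × 37 = 621.6 kPa
q·N_q = 36.695 × 24.6 = 902.7 kPa
0.5·γ·B·N_γ = 0.5 × 13.693 × 1.6 × 22.5 = 246.48 kPa
q_ult = 621.6 + 902.7 + 246.48 = 1770.8 kPa.

q_ult ≈ 1770 kPa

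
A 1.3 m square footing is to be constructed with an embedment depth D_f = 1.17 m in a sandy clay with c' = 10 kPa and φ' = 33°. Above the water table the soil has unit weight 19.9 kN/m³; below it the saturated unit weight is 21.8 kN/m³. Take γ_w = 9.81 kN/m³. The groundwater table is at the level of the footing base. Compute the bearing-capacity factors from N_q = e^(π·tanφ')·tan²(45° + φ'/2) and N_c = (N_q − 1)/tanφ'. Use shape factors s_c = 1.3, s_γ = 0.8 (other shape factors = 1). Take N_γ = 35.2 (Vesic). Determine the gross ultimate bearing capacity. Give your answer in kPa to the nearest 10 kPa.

tan33° = 0.6494, so N_q = e^(π×0.6494)·tan²(61.5°) = 7.692 × 3.392 = 26.09.
N_c = (26.09 − 1)/tan33° = 38.64.
Overburden at base level: q = 19.9 × 1.17 = 23.283 kPa.
Below the base the soil is submerged, so the ½γBN_γ term uses γ' = 21.8 − 9.81 = 11.99 kN/m³.
Cohesion term c·N_c·s_c = 10 × 38.638 × 1.3 = 502.3 kPa; surcharge term q·N_q = 23.283 × 26.092 = 607.5 kPa; self-weight term 0.5·γ·B·N_γ·s_γ = 0.5 × 11.99 × 1.3 × 35.2 × 0.8 = 219.46 kPa.
q_ult = 502.3 + 607.5 + 219.46 = 1329.3 kPa.

q_ult ≈ 1330 kPa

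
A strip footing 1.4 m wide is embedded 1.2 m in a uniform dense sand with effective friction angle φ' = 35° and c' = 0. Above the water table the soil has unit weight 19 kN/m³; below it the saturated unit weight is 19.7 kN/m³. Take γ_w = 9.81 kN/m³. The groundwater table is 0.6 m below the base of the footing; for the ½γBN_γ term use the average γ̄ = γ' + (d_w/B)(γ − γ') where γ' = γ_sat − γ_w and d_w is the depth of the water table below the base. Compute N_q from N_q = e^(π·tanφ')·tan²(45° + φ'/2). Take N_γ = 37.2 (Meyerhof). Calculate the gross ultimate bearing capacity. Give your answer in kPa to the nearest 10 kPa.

q_ult ≈ 1120 kPa

tan35° = 0.7002, so N_q = e^(π×0.7002)·tan²(62.5°) = 9.023 × 3.69 = 33.3.
Overburden at base level: q = 19 × 1.2 = 22.8 kPa.
The water table is 0.6 m below the base (< B = 1.4 m), so the ½γBN_γ term uses γ̄ = γ' + (d_w/B)(γ − γ') = 9.89 + (0.6/1.4)(19 − 9.89) = 13.794 kN/m³.
Surcharge term q·N_q = 22.8 × 33.296 = 759.15 kPa; self-weight term 0.5·γ·B·N_γ = 0.5 × 13.794 × 1.4 × 37.2 = 359.2 kPa.
q_ult = 759.15 + 359.2 = 1118.4 kPa.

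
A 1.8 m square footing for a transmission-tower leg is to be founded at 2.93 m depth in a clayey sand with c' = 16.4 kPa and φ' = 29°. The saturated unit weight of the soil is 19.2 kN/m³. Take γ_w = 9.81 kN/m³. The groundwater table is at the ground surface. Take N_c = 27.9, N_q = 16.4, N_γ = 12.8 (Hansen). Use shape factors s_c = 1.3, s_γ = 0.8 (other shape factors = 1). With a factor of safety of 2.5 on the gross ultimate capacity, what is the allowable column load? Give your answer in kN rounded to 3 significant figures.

P_all ≈ 1470 kN

γ' = 19.2 − 9.81 = 9.39 kN/m³ (submerged throughout). q = 9.39 × 2.93 = 27.513 kPa; the same γ' applies in the ½γBN_γ term.
c·N_c·s_c = 16.4 × 27.9 × 1.3 = 594.83 kPa
q·N_q = 27.513 × 16.4 = 451.21 kPa
0.5·γ·B·N_γ·s_γ = 0.5 × 9.39 × 1.8 × 12.8 × 0.8 = 86.538 kPa
q_ult = 594.83 + 451.21 + 86.538 = 1132.6 kPa.
Gross allowable pressure q_all = 1132.6 / 2.5 = 453.03 kPa.
Footing area = 3.24 m², so allowable column load = 453.03 × 3.24 = 1467.8 kN.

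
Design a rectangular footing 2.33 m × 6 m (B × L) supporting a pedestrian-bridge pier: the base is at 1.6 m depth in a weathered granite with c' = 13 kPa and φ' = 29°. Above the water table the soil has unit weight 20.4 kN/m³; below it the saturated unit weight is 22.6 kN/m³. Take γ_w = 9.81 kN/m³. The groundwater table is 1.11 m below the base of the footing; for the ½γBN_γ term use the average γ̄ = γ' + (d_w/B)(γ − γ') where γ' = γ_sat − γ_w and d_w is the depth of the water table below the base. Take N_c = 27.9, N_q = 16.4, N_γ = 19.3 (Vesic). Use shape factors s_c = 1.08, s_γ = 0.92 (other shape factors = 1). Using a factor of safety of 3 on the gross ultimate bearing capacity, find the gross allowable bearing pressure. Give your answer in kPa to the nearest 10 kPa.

q_all ≈ 420 kPa

Overburden at base level: q = 20.4 × 1.6 = 32.64 kPa.
The water table is 1.11 m below the base (< B = 2.33 m), so the ½γBN_γ term uses γ̄ = γ' + (d_w/B)(γ − γ') = 12.79 + (1.11/2.33)(20.4 − 12.79) = 16.415 kN/m³.
Cohesion term c·N_c·s_c = 13 × 27.9 × 1.08 = 391.72 kPa; surcharge term q·N_q = 32.64 × 16.4 = 535.3 kPa; self-weight term 0.5·γ·B·N_γ·s_γ = 0.5 × 16.415 × 2.33 × 19.3 × 0.92 = 339.56 kPa.
q_ult = 391.72 + 535.3 + 339.56 = 1266.6 kPa.
q_all = 1266.6 / 3 = 422.19 kPa.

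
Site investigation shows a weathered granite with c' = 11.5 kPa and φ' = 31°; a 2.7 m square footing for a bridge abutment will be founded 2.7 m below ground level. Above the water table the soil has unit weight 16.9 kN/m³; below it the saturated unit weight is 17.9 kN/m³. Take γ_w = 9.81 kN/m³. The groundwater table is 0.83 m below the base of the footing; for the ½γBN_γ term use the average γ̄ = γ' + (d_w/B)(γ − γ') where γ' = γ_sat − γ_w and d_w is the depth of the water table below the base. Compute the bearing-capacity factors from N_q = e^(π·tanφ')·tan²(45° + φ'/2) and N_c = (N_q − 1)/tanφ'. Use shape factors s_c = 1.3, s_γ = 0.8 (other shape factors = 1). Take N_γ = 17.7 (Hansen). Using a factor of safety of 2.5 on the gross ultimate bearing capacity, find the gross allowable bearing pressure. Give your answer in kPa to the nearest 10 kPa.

q_all ≈ 650 kPa

N_q = e^(π·tan31°)·tan²(60.5°) = 20.63; N_c = (N_q − 1)/tanφ' = 32.67.
Effective surcharge at the founding depth q = γ·D_f = 16.9 × 2.7 = 45.63 kPa.
With d_w = 0.83 m < B, γ̄ = 8.09 + (0.83/2.7) × (16.9 − 8.09) = 10.798 kN/m³.
q_ult = c·N_c·s_c + q·N_q + 0.5·γ·B·N_γ·s_γ
     = 11.5 × 32.671 × 1.3 + 45.63 × 20.631 + 0.5 × 10.798 × 2.7 × 17.7 × 0.8
     = 488.43 + 941.38 + 206.42 = 1636.2 kPa.
q_all = 1636.2 / 2.5 = 654.49 kPa.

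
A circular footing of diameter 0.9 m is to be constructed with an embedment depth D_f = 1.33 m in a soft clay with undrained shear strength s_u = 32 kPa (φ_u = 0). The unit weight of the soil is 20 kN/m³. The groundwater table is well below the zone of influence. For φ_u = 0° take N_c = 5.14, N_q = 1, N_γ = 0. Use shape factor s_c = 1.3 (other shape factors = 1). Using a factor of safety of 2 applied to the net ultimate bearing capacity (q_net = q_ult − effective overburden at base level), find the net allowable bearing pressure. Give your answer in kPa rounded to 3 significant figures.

Effective surcharge at the founding depth q = γ·D_f = 20 × 1.33 = 26.6 kPa.
q_ult = c·N_c·s_c + q·N_q
     = 32 × 5.14 × 1.3 + 26.6 × 1
     = 213.82 + 26.6 = 240.42 kPa.
Net ultimate: q_net = 240.42 − 26.6 = 213.82 kPa.
q_all(net) = 213.82 / 2 = 106.91 kPa.

q_all(net) ≈ 107 kPa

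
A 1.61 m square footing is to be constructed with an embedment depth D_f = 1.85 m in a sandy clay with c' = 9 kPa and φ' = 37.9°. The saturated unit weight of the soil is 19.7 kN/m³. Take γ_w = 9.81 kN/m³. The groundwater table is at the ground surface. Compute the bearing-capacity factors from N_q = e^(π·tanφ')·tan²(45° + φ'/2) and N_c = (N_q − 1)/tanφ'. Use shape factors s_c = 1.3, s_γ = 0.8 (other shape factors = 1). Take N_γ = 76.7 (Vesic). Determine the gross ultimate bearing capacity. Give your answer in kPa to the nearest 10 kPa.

tan37.9° = 0.7785, so N_q = e^(π×0.7785)·tan²(63.95°) = 11.538 × 4.185 = 48.29.
N_c = (48.29 − 1)/tan37.9° = 60.75.
γ' = 19.7 − 9.81 = 9.89 kN/m³ (submerged throughout). q = 9.89 × 1.85 = 18.296 kPa; the same γ' applies in the ½γBN_γ term.
c·N_c·s_c = 9 × 60.746 × 1.3 = 710.73 kPa
q·N_q = 18.296 × 48.289 = 883.53 kPa
0.5·γ·B·N_γ·s_γ = 0.5 × 9.89 × 1.61 × 76.7 × 0.8 = 488.51 kPa
q_ult = 710.73 + 883.53 + 488.51 = 2082.8 kPa.

q_ult ≈ 2080 kPa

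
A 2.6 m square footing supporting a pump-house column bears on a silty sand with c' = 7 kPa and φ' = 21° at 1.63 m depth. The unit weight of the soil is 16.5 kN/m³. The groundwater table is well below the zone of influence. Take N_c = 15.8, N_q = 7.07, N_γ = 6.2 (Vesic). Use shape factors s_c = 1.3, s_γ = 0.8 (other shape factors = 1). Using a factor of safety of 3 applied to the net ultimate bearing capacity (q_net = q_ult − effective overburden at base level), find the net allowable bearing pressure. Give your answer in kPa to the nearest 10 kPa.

q_all(net) ≈ 140 kPa

Overburden at base level: q = 16.5 × 1.63 = 26.895 kPa.
Cohesion term c·N_c·s_c = 7 × 15.8 × 1.3 = 143.78 kPa; surcharge term q·N_q = 26.895 × 7.07 = 190.15 kPa; self-weight term 0.5·γ·B·N_γ·s_γ = 0.5 × 16.5 × 2.6 × 6.2 × 0.8 = 106.39 kPa.
q_ult = 143.78 + 190.15 + 106.39 = 440.32 kPa.
Net ultimate: q_net = 440.32 − 26.895 = 413.42 kPa.
q_all(net) = 413.42 / 3 = 137.81 kPa.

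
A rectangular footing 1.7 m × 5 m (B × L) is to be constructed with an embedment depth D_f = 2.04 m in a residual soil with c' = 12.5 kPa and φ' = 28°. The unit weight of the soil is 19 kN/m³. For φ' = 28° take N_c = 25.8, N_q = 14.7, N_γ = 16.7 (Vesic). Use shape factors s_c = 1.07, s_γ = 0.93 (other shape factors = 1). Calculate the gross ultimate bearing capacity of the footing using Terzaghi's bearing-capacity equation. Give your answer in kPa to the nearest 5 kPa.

q_ult ≈ 1165 kPa

Overburden at base level: q = 19 × 2.04 = 38.76 kPa.
Cohesion term c·N_c·s_c = 12.5 × 25.8 × 1.07 = 345.08 kPa; surcharge term q·N_q = 38.76 × 14.7 = 569.77 kPa; self-weight term 0.5·γ·B·N_γ·s_γ = 0.5 × 19 × 1.7 × 16.7 × 0.93 = 250.83 kPa.
q_ult = 345.08 + 569.77 + 250.83 = 1165.7 kPa.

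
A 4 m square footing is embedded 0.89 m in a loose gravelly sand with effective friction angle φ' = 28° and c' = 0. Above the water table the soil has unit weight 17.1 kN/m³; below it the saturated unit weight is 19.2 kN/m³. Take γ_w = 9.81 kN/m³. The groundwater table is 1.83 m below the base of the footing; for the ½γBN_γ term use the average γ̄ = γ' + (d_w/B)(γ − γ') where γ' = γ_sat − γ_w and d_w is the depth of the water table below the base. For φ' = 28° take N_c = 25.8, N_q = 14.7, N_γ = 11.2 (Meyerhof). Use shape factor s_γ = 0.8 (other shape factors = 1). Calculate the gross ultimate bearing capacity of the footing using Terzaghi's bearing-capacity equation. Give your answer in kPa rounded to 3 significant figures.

q_ult ≈ 455 kPa

q = γ·D_f = 17.1 × 0.89 = 15.219 kPa.
γ' = 9.39 kN/m³; averaging over the depth B below the base, γ̄ = γ' + (d_w/B)(γ − γ') = 12.917 kN/m³.
q·N_q = 15.219 × 14.7 = 223.72 kPa
0.5·γ·B·N_γ·s_γ = 0.5 × 12.917 × 4 × 11.2 × 0.8 = 231.48 kPa
q_ult = 223.72 + 231.48 = 455.2 kPa.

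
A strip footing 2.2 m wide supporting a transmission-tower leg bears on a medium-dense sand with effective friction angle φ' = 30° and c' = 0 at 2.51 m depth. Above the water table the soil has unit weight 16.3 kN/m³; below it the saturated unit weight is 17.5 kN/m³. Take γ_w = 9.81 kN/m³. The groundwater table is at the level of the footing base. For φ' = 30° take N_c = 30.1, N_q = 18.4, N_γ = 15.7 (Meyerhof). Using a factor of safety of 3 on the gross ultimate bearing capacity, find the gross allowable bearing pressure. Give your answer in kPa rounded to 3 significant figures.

Overburden at base level: q = 16.3 × 2.51 = 40.913 kPa.
Below the base the soil is submerged, so the ½γBN_γ term uses γ' = 17.5 − 9.81 = 7.69 kN/m³.
Surcharge term q·N_q = 40.913 × 18.4 = 752.8 kPa; self-weight term 0.5·γ·B·N_γ = 0.5 × 7.69 × 2.2 × 15.7 = 132.81 kPa.
q_ult = 752.8 + 132.81 = 885.61 kPa.
q_all = 885.61 / 3 = 295.2 kPa.

q_all ≈ 295 kPa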